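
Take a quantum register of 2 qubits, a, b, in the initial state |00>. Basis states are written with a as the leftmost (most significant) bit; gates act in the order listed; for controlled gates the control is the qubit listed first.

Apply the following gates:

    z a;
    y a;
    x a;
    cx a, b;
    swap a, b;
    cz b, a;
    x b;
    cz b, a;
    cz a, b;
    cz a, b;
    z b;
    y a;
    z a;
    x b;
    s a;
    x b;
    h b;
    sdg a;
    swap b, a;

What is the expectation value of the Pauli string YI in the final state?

The observable YI averages to 0.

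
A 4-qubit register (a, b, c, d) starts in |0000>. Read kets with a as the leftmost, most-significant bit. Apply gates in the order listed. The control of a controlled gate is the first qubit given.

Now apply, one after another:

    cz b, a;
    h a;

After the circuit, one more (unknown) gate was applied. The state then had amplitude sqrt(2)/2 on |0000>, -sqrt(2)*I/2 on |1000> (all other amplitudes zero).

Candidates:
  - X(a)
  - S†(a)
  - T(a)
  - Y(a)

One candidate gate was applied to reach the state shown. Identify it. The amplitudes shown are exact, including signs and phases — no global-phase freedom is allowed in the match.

The applied gate was S†(a).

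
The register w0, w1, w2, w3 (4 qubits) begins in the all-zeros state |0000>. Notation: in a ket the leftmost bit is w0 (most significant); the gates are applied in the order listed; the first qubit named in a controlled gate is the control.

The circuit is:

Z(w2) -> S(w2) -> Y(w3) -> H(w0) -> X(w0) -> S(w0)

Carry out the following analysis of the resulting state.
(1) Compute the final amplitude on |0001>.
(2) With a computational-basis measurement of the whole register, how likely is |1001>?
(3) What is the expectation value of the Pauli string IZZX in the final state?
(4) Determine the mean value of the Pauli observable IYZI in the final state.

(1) The amplitude on |0001> is sqrt(2)*I/2.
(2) Outcome |1001> occurs with probability 1/2.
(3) The expectation value of IZZX is 0.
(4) The expectation value of IYZI is 0.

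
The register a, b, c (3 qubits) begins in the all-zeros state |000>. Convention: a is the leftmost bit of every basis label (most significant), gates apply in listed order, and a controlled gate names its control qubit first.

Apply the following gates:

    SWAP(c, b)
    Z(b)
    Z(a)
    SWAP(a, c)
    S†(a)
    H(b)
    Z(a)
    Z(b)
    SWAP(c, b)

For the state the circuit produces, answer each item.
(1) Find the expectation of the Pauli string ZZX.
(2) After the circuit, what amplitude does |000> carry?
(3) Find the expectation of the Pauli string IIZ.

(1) The expectation value of ZZX is -1.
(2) The amplitude on |000> is sqrt(2)/2.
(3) In the final state, IIZ has expectation 0.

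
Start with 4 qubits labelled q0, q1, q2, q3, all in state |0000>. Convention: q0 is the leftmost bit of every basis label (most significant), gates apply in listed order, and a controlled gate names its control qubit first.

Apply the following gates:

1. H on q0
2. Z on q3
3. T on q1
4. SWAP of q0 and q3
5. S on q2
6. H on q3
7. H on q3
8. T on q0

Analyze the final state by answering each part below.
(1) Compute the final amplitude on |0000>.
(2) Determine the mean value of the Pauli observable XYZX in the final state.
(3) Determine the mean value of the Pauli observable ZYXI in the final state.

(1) The final state's coefficient on |0000> equals sqrt(2)/2.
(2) The observable XYZX averages to 0.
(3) The observable ZYXI averages to 0.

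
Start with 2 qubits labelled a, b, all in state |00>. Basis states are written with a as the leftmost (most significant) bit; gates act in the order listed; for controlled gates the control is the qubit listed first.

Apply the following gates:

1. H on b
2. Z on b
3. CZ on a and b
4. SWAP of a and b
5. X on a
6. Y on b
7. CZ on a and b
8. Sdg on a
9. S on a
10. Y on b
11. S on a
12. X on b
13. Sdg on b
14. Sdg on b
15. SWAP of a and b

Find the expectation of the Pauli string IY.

In the final state, IY has expectation 1.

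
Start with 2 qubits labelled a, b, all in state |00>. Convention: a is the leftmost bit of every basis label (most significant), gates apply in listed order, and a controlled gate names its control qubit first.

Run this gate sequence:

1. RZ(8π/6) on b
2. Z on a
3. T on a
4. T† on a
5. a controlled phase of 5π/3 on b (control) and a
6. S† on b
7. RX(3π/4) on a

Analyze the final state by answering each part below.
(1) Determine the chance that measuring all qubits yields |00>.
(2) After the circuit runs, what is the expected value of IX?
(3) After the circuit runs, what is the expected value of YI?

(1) The probability of measuring |00> is 1/2 - sqrt(2)/4.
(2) The observable IX averages to 0.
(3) The expectation value of YI is -sqrt(2)/2.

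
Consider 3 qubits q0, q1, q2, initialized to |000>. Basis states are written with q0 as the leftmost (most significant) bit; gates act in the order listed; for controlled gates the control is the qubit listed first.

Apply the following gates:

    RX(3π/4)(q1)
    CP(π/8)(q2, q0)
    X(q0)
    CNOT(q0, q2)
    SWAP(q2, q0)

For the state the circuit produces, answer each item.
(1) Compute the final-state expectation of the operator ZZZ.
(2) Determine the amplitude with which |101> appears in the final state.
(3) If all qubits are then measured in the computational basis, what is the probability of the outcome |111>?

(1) In the final state, ZZZ has expectation -sqrt(2)/2.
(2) The final state's coefficient on |101> equals sqrt(2 - sqrt(2))/2.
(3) The probability of measuring |111> is sqrt(2)/4 + 1/2.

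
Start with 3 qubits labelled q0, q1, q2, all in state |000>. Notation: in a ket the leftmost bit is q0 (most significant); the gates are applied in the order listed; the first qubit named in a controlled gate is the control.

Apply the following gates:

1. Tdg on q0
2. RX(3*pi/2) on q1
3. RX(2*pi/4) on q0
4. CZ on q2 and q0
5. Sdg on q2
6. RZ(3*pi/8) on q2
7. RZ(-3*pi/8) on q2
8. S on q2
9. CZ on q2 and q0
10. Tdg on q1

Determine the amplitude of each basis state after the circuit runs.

The final amplitudes are -1/2 on |000>, 0 on |001>, -exp(I*pi/4)/2 on |010>, 0 on |011>, I/2 on |100>, 0 on |101>, exp(3*I*pi/4)/2 on |110>, 0 on |111>. Key observation: gates 4-9 undo each other exactly, leaving only the rest of the circuit to track.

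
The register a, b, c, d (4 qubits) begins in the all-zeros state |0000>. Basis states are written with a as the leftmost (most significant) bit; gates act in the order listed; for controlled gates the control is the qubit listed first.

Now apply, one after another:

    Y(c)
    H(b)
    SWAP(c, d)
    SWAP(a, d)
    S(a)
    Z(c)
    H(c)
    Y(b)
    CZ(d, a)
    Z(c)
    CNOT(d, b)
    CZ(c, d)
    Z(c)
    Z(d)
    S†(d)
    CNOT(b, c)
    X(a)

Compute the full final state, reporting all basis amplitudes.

The resulting statevector has amplitude I/2 on |0000>, I/2 on |0010>, -I/2 on |0100>, -I/2 on |0110>, and 0 on every other basis state.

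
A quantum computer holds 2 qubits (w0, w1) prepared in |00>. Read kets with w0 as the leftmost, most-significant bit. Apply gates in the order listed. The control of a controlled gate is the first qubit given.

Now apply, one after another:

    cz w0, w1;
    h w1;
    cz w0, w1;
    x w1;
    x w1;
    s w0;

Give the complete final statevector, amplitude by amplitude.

The resulting statevector has amplitude sqrt(2)/2 on |00>, sqrt(2)/2 on |01>, 0 on |10>, 0 on |11>. Key observation: the block from step 4 through step 5 cancels to the identity and can be dropped.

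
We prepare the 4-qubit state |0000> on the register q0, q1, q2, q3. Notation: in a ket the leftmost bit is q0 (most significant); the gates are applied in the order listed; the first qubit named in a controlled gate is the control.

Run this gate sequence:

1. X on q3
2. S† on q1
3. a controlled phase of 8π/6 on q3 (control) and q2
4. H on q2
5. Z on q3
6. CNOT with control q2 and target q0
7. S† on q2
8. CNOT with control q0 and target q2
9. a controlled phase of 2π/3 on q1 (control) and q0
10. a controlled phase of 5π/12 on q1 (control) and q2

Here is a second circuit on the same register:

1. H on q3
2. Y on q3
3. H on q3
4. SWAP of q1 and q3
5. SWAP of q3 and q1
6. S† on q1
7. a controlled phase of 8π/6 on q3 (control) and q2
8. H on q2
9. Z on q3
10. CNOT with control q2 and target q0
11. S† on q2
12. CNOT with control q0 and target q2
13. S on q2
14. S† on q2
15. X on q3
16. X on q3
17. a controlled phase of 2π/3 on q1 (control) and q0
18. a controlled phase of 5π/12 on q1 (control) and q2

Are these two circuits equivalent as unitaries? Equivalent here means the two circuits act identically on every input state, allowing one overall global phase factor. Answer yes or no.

No: there is an input state on which the two circuits produce genuinely different outputs (not merely differing by a phase).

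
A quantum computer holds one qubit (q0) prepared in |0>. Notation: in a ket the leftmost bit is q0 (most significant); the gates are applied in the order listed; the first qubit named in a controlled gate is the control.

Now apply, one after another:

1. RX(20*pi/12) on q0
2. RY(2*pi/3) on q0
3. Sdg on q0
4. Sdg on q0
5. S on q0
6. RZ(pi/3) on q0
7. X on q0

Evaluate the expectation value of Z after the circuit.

The expectation value of Z is 1/4.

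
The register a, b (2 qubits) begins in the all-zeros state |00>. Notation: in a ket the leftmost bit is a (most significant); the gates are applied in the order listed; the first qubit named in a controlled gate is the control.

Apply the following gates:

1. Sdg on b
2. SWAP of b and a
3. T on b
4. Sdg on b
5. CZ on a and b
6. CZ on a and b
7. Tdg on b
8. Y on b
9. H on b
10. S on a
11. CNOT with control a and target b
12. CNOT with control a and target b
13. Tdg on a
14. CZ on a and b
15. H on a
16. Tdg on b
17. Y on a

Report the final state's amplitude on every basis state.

The final amplitudes are 1/2 on |00>, exp(3*I*pi/4)/2 on |01>, -1/2 on |10>, -exp(3*I*pi/4)/2 on |11>.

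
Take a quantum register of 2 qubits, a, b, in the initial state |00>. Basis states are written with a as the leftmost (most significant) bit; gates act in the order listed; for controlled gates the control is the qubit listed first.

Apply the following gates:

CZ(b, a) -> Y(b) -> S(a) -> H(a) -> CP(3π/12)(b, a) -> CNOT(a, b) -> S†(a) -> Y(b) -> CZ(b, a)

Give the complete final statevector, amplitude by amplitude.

The final amplitudes are sqrt(2)/2 on |00>, 0 on |01>, 0 on |10>, -sqrt(2)*exp(3*I*pi/4)/2 on |11>.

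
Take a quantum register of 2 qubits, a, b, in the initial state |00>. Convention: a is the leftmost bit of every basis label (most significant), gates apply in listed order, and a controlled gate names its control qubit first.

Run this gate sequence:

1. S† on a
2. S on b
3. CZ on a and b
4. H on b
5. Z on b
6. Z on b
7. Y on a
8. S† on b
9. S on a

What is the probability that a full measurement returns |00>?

The probability of measuring |00> is 0.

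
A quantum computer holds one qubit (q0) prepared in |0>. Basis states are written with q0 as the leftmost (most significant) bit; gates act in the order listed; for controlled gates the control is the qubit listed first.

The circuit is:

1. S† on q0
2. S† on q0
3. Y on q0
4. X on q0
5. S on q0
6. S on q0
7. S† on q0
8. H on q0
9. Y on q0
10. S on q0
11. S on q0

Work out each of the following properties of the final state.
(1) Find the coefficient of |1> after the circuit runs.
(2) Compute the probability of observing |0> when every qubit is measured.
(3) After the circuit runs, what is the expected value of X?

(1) The amplitude on |1> is sqrt(2)/2.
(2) A full measurement returns |0> with probability 1/2.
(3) In the final state, X has expectation 1.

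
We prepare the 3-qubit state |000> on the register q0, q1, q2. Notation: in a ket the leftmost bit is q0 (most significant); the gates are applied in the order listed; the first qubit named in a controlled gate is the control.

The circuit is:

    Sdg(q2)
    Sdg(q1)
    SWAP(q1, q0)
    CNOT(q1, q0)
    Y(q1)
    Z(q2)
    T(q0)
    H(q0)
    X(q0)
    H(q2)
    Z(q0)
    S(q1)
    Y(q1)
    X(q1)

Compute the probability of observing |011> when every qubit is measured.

Outcome |011> occurs with probability 1/4.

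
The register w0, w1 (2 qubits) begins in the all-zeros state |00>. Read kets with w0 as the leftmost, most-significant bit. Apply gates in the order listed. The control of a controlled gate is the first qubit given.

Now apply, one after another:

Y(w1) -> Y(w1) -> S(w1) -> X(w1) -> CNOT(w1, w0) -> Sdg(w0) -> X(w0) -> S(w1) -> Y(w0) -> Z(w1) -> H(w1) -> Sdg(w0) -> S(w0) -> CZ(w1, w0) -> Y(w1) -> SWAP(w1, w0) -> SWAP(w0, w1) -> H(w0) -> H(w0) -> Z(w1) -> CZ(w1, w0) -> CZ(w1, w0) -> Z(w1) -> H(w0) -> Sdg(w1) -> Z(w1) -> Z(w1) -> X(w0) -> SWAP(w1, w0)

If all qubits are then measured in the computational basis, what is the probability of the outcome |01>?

A full measurement returns |01> with probability 1/4.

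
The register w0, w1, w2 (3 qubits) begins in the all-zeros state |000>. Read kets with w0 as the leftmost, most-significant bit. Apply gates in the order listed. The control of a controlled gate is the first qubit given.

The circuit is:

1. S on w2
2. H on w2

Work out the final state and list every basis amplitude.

The final amplitudes are sqrt(2)/2 on |000>, sqrt(2)/2 on |001>, and 0 on every other basis state.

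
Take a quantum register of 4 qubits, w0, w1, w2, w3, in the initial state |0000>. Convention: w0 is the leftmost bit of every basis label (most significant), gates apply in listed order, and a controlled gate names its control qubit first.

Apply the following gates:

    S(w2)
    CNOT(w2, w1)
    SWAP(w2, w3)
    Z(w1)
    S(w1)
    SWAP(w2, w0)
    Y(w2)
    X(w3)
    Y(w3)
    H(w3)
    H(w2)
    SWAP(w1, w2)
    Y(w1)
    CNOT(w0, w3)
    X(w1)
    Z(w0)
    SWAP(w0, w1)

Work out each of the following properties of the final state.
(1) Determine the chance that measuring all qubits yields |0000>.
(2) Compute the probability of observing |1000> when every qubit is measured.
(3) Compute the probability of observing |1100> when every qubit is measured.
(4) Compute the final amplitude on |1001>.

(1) Outcome |0000> occurs with probability 1/4.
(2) Outcome |1000> occurs with probability 1/4.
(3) The probability of measuring |1100> is 0.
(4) The amplitude on |1001> is I/2.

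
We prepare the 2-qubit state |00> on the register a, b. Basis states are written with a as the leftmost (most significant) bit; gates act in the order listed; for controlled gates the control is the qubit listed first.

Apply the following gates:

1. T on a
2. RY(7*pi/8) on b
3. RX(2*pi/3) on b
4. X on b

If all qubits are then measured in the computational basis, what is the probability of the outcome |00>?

A full measurement returns |00> with probability 1/2 - sqrt(sqrt(2) + 2)/8.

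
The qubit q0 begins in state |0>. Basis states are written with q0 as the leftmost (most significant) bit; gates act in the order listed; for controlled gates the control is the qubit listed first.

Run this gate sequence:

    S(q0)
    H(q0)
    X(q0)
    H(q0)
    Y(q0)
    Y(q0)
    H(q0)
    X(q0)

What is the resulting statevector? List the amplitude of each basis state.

The final amplitudes are sqrt(2)/2 on |0>, sqrt(2)/2 on |1>.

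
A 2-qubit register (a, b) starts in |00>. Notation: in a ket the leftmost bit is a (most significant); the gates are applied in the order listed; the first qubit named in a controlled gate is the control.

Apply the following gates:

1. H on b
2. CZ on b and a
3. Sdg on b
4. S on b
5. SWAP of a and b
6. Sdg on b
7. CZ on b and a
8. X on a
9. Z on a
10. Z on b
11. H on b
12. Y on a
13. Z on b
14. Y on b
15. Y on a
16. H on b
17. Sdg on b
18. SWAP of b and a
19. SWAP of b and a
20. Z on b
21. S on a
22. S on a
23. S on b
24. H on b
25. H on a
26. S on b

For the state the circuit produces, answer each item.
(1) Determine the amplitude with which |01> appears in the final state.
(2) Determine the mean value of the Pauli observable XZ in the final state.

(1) The final state's coefficient on |01> equals -sqrt(2)/2.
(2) The expectation value of XZ is 0.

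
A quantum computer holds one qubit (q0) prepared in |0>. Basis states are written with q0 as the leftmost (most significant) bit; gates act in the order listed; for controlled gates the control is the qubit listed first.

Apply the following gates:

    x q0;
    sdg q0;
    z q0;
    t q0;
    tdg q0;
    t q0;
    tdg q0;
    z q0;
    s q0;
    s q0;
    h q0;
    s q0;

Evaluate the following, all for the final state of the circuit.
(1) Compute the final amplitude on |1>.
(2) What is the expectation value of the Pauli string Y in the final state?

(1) The amplitude on |1> is sqrt(2)/2.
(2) The expectation value of Y is -1.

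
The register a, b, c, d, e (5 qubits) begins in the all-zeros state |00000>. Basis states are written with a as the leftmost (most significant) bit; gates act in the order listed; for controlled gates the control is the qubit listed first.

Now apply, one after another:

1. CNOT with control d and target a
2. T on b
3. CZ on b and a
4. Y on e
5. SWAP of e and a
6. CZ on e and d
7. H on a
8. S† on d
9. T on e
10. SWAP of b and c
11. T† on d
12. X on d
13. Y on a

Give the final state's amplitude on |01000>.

The amplitude on |01000> is 0.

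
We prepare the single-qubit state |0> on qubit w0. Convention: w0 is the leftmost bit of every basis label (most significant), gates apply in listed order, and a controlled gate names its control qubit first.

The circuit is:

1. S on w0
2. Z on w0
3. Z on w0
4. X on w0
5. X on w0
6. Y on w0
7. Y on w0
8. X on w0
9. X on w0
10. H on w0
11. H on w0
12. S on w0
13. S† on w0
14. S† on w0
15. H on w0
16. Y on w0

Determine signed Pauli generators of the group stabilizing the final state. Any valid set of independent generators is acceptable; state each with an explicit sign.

One valid set of independent stabilizer generators is -X (any independent generating set of the same group is equally correct). Key observation: steps 5-8 multiply out to the identity, so the circuit reduces to the remaining gates.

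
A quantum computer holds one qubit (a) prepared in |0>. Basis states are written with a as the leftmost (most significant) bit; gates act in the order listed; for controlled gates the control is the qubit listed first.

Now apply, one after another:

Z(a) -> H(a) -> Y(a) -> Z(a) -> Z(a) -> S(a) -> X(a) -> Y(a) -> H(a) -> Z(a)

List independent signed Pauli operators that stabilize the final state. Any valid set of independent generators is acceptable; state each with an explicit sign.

The final state is stabilized by the group generated by +Y; other independent generating sets are equally valid.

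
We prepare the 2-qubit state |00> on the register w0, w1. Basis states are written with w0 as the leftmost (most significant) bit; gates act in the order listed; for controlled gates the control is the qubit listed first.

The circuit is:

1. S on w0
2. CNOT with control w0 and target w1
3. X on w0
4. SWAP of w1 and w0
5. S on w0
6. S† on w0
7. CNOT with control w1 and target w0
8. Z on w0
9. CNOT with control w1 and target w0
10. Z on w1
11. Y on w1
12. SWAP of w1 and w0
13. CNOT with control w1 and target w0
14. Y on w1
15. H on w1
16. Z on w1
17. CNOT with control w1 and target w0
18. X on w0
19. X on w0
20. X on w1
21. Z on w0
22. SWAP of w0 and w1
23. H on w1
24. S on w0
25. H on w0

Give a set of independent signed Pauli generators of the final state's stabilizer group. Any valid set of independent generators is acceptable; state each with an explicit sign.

The stabilizer group can be generated by +YZ, -ZY, among other valid generating sets.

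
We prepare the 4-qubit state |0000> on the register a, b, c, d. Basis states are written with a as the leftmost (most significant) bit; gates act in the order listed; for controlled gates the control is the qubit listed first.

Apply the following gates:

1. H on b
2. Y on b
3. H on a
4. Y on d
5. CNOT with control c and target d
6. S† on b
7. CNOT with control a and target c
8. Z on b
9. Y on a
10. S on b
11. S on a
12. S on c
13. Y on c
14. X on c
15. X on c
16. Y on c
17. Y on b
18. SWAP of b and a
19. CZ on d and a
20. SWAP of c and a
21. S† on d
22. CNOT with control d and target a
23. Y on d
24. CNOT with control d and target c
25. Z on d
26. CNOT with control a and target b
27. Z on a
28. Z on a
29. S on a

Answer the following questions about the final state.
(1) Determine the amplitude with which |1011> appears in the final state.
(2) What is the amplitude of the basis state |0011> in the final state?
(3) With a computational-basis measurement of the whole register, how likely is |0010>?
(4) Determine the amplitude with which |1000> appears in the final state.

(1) The amplitude on |1011> is 0. Key observation: gates 13-16 undo each other exactly, leaving only the rest of the circuit to track.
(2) The final state's coefficient on |0011> equals 0.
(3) The probability of measuring |0010> is 1/4.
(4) The final state's coefficient on |1000> equals 1/2.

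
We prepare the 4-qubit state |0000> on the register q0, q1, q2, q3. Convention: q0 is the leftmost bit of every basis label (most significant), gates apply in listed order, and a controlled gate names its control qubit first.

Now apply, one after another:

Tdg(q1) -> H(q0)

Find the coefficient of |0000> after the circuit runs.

|0000> carries amplitude sqrt(2)/2 in the final state.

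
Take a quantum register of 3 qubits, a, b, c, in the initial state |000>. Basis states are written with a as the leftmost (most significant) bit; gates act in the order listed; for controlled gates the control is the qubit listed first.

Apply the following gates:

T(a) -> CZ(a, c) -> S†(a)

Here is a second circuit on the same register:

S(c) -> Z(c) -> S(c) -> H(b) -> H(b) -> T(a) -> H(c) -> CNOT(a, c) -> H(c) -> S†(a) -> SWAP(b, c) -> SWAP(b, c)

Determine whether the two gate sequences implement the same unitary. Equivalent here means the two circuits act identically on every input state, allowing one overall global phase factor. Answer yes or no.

Yes, they are equivalent — the unitaries differ by at most a global phase.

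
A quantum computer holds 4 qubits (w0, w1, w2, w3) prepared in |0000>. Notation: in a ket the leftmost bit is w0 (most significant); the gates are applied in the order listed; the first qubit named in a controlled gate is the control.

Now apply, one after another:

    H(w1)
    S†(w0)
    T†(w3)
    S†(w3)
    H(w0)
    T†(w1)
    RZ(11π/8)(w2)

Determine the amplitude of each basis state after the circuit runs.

After the circuit, the state carries amplitude -exp(5*I*pi/16)/2 on |0000>, -exp(I*pi/16)/2 on |0100>, -exp(5*I*pi/16)/2 on |1000>, -exp(I*pi/16)/2 on |1100>, and 0 on every other basis state.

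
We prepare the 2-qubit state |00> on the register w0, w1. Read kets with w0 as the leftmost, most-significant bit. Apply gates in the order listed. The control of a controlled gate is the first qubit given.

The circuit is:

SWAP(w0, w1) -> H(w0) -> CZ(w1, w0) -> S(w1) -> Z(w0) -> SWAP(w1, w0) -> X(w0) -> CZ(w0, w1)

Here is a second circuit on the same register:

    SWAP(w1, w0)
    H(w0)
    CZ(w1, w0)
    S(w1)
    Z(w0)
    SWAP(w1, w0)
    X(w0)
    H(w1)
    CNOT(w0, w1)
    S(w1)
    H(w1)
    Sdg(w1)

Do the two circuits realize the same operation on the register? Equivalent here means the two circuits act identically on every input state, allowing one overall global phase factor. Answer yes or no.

No — the two circuits implement different unitaries, even allowing a global phase.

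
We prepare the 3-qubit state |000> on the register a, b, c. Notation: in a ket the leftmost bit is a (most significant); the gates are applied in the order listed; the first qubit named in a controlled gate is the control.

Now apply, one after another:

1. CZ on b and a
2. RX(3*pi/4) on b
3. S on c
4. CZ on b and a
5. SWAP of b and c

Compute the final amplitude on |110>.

|110> carries amplitude 0 in the final state.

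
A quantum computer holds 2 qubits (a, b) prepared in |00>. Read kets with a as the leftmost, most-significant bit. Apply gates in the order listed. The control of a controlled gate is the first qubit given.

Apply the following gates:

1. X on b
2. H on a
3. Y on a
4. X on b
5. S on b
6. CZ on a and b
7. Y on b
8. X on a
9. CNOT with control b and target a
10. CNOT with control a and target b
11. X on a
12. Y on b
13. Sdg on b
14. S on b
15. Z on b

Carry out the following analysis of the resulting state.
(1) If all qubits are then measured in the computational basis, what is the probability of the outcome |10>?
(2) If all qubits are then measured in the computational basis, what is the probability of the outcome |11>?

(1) The probability of measuring |10> is 1/2.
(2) Outcome |11> occurs with probability 0.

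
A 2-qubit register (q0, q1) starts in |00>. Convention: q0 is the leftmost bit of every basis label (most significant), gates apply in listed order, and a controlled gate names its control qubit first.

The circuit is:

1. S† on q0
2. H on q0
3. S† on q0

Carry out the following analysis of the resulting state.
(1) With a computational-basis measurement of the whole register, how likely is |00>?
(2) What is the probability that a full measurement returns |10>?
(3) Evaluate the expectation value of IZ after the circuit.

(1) A full measurement returns |00> with probability 1/2.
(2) Outcome |10> occurs with probability 1/2.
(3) The observable IZ averages to 1.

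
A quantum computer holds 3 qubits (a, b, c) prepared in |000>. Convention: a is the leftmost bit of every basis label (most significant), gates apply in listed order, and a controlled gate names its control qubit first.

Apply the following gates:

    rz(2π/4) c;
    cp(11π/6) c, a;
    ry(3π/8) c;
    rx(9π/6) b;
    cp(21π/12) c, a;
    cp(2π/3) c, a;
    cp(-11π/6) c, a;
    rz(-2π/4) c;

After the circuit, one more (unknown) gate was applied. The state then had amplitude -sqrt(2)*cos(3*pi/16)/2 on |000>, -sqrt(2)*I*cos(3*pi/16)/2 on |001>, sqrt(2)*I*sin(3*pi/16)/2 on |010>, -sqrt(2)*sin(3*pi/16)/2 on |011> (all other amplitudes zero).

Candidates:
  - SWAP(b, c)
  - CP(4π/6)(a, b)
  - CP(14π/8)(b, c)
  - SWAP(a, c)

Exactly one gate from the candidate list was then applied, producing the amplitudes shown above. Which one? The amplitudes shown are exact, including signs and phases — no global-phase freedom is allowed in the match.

The applied gate was SWAP(b, c).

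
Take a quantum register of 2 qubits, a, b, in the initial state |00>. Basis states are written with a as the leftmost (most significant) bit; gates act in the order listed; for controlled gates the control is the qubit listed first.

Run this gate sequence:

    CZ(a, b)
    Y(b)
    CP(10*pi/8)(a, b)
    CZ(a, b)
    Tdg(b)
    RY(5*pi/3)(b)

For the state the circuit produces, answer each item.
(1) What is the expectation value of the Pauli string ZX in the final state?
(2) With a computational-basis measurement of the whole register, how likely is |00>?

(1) The observable ZX averages to sqrt(3)/2.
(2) A full measurement returns |00> with probability 1/4.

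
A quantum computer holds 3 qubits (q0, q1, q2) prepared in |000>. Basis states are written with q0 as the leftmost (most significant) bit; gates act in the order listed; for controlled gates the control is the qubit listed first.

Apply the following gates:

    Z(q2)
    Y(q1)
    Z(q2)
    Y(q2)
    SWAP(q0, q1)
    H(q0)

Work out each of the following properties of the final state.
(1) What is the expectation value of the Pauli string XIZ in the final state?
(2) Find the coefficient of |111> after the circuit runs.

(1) In the final state, XIZ has expectation 1.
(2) The final state's coefficient on |111> equals 0.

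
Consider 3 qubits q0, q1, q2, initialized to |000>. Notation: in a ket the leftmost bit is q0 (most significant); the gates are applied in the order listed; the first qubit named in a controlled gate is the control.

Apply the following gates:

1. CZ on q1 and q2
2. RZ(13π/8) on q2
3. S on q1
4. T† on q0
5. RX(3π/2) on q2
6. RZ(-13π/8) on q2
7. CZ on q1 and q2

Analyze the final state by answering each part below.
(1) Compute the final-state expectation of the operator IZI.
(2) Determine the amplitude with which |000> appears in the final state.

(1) The expectation value of IZI is 1.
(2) The amplitude on |000> is -sqrt(2)/2.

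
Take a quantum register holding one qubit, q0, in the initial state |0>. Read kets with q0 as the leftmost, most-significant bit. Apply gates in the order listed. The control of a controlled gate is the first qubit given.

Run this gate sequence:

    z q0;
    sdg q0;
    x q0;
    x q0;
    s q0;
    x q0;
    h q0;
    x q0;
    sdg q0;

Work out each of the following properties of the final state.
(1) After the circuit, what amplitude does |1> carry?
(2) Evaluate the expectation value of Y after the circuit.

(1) The final state's coefficient on |1> equals -sqrt(2)*I/2.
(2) The expectation value of Y is 1.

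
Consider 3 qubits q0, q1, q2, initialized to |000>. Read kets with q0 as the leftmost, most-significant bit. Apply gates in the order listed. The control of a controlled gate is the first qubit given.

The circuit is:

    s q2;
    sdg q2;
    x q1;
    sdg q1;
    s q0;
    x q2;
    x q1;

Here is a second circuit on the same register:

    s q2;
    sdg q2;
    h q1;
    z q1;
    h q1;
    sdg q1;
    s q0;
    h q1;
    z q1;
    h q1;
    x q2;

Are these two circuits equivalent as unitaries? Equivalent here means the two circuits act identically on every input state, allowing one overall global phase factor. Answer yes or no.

Yes — the two circuits implement the same unitary up to a global phase.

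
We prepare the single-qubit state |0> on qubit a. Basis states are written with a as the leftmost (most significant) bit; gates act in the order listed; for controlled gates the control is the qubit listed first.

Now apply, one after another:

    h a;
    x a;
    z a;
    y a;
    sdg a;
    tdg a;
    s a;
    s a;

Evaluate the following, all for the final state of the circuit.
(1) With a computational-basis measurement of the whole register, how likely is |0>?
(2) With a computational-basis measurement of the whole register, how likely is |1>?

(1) A full measurement returns |0> with probability 1/2.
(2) The probability of measuring |1> is 1/2.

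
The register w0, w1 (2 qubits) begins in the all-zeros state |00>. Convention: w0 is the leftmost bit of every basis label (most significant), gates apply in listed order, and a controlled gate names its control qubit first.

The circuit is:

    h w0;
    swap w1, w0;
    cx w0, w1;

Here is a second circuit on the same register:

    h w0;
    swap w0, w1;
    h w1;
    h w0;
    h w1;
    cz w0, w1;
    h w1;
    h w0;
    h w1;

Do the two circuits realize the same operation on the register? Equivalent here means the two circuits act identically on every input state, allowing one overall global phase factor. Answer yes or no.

No, they are not equivalent — no single phase factor reconciles the two unitaries.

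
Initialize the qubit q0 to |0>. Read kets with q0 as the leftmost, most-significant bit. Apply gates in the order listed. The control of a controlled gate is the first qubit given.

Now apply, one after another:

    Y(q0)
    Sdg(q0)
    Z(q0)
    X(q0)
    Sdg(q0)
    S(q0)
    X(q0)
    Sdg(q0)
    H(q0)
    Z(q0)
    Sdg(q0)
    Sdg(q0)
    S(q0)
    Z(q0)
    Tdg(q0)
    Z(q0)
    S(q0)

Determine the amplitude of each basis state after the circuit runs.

After the circuit, the state carries amplitude sqrt(2)*I/2 on |0>, sqrt(2)*exp(I*pi/4)/2 on |1>.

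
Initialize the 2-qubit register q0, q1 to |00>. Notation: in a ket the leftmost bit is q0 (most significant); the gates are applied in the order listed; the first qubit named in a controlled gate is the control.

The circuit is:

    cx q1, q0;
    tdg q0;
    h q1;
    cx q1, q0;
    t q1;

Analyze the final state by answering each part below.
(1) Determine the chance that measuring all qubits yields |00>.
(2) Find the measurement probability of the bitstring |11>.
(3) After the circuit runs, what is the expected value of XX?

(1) A full measurement returns |00> with probability 1/2.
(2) The probability of measuring |11> is 1/2.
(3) The expectation value of XX is sqrt(2)/2.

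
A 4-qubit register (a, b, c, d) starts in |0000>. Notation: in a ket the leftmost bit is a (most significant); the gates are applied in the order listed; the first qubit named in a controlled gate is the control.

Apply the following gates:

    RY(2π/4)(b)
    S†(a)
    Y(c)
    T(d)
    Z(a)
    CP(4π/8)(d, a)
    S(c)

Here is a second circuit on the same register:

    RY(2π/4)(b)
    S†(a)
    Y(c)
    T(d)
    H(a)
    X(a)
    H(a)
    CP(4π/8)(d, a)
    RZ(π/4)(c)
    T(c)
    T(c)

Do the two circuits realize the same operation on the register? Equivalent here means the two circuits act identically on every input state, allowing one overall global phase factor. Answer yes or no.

No — the two circuits implement different unitaries, even allowing a global phase.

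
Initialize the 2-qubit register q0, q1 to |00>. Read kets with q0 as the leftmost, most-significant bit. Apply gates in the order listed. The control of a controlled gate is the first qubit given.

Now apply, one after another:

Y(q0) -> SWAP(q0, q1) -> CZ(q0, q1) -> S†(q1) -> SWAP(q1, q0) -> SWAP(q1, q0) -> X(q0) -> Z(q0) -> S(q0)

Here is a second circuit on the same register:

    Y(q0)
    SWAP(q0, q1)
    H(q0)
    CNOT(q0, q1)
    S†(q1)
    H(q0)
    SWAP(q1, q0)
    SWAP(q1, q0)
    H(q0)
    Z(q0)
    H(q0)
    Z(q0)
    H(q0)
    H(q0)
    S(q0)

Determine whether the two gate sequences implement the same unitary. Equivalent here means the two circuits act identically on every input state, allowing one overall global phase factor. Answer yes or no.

No: there is an input state on which the two circuits produce genuinely different outputs (not merely differing by a phase).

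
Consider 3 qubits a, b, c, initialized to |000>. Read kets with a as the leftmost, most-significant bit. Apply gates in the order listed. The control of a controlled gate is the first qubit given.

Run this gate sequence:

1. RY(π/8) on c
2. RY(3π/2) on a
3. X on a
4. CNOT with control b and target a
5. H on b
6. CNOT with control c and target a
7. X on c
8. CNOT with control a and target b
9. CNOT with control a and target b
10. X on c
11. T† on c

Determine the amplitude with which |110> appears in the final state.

The final state's coefficient on |110> equals -cos(pi/16)/2. Key observation: steps 7-10 multiply out to the identity, so the circuit reduces to the remaining gates.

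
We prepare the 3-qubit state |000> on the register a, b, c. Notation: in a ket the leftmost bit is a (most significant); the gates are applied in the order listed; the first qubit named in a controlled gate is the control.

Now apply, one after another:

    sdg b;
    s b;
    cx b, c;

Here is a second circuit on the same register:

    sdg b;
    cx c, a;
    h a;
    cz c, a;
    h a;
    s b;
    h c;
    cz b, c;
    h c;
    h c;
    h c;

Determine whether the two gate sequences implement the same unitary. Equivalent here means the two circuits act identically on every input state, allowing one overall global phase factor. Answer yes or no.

Yes: on every input state the two circuits agree up to one overall phase factor.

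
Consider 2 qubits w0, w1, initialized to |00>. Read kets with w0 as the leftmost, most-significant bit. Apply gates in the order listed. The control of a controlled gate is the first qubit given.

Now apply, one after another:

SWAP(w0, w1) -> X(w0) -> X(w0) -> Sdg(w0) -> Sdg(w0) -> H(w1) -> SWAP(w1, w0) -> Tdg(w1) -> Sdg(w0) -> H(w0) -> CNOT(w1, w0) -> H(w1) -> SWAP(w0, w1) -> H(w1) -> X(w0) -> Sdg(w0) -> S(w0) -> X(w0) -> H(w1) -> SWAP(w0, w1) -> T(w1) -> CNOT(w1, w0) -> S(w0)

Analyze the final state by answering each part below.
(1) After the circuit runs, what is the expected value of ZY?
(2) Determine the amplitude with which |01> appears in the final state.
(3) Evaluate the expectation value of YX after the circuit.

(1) The expectation value of ZY is sqrt(2)/2.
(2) The amplitude on |01> is sqrt(2)*(1 + I)*exp(I*pi/4)/4.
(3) The observable YX averages to sqrt(2)/2.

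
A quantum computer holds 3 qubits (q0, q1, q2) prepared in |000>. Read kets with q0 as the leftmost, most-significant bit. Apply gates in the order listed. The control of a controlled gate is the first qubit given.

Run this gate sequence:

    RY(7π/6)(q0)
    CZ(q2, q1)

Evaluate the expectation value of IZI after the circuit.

The expectation value of IZI is 1.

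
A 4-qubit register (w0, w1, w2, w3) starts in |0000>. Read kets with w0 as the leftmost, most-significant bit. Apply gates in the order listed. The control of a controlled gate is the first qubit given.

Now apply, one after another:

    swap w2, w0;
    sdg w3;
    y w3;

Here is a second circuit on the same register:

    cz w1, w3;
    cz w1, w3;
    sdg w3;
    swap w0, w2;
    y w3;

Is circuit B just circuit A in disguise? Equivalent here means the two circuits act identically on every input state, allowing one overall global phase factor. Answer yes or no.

Yes, they are equivalent — the unitaries differ by at most a global phase.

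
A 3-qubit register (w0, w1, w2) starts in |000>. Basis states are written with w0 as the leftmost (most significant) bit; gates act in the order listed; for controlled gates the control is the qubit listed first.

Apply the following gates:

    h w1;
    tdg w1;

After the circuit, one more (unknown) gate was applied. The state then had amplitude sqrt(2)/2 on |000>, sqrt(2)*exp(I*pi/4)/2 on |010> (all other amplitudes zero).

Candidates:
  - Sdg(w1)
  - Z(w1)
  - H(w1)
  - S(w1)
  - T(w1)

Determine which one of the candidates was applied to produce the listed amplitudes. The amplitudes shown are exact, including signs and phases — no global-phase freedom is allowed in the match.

It was S(w1) that produced the state shown.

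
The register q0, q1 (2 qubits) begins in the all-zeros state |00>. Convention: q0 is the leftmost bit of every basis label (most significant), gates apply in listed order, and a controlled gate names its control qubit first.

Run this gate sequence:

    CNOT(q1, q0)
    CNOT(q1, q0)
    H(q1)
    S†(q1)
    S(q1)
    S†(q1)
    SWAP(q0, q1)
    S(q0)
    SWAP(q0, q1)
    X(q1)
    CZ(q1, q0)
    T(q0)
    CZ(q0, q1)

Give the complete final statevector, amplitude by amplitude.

After the circuit, the state carries amplitude sqrt(2)/2 on |00>, sqrt(2)/2 on |01>, 0 on |10>, 0 on |11>. Key observation: the block from step 1 through step 2 cancels to the identity and can be dropped.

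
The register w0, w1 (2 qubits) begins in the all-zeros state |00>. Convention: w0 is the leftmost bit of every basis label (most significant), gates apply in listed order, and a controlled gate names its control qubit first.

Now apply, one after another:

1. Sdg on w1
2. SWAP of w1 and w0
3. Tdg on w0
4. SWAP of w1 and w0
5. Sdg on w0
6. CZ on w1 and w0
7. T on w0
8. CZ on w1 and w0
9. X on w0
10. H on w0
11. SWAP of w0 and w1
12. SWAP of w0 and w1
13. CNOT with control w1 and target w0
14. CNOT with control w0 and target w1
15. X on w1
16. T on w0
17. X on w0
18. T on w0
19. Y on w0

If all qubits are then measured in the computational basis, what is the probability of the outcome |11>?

Outcome |11> occurs with probability 0.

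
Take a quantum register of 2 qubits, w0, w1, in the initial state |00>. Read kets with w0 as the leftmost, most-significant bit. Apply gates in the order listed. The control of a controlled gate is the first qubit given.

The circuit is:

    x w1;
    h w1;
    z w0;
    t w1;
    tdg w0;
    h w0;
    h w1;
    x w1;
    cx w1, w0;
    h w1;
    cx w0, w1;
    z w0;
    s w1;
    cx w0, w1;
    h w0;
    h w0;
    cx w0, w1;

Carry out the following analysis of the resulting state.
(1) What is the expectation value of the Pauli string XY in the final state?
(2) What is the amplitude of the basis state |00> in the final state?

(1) The observable XY averages to -1. Key observation: the block from step 14 through step 17 cancels to the identity and can be dropped.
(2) The amplitude on |00> is 1/2.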